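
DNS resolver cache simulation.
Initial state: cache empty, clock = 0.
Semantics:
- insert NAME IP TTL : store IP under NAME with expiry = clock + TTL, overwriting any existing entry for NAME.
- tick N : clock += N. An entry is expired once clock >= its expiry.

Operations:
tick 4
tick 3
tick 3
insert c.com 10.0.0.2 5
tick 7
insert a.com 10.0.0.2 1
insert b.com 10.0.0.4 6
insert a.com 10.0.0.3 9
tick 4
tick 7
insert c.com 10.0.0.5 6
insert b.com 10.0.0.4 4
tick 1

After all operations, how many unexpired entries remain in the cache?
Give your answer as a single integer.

Answer: 2

Derivation:
Op 1: tick 4 -> clock=4.
Op 2: tick 3 -> clock=7.
Op 3: tick 3 -> clock=10.
Op 4: insert c.com -> 10.0.0.2 (expiry=10+5=15). clock=10
Op 5: tick 7 -> clock=17. purged={c.com}
Op 6: insert a.com -> 10.0.0.2 (expiry=17+1=18). clock=17
Op 7: insert b.com -> 10.0.0.4 (expiry=17+6=23). clock=17
Op 8: insert a.com -> 10.0.0.3 (expiry=17+9=26). clock=17
Op 9: tick 4 -> clock=21.
Op 10: tick 7 -> clock=28. purged={a.com,b.com}
Op 11: insert c.com -> 10.0.0.5 (expiry=28+6=34). clock=28
Op 12: insert b.com -> 10.0.0.4 (expiry=28+4=32). clock=28
Op 13: tick 1 -> clock=29.
Final cache (unexpired): {b.com,c.com} -> size=2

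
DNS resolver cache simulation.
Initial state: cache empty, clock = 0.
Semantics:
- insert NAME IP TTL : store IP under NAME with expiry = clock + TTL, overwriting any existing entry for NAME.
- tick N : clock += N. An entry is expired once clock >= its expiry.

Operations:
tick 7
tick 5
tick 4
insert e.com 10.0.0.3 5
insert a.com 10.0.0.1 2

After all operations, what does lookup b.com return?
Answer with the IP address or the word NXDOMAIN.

Op 1: tick 7 -> clock=7.
Op 2: tick 5 -> clock=12.
Op 3: tick 4 -> clock=16.
Op 4: insert e.com -> 10.0.0.3 (expiry=16+5=21). clock=16
Op 5: insert a.com -> 10.0.0.1 (expiry=16+2=18). clock=16
lookup b.com: not in cache (expired or never inserted)

Answer: NXDOMAIN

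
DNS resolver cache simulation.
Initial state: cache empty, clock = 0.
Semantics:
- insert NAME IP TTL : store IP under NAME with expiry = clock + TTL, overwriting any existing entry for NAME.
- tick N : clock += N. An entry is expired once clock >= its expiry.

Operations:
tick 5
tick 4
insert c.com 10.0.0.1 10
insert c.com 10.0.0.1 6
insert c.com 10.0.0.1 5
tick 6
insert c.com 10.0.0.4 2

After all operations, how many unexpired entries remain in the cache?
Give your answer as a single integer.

Op 1: tick 5 -> clock=5.
Op 2: tick 4 -> clock=9.
Op 3: insert c.com -> 10.0.0.1 (expiry=9+10=19). clock=9
Op 4: insert c.com -> 10.0.0.1 (expiry=9+6=15). clock=9
Op 5: insert c.com -> 10.0.0.1 (expiry=9+5=14). clock=9
Op 6: tick 6 -> clock=15. purged={c.com}
Op 7: insert c.com -> 10.0.0.4 (expiry=15+2=17). clock=15
Final cache (unexpired): {c.com} -> size=1

Answer: 1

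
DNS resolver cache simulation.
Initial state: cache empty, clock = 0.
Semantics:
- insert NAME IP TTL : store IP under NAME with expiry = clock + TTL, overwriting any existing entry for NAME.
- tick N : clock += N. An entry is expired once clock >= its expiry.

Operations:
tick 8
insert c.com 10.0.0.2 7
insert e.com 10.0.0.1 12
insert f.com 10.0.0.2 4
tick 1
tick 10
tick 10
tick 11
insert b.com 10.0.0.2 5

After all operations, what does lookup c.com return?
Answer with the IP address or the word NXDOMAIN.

Answer: NXDOMAIN

Derivation:
Op 1: tick 8 -> clock=8.
Op 2: insert c.com -> 10.0.0.2 (expiry=8+7=15). clock=8
Op 3: insert e.com -> 10.0.0.1 (expiry=8+12=20). clock=8
Op 4: insert f.com -> 10.0.0.2 (expiry=8+4=12). clock=8
Op 5: tick 1 -> clock=9.
Op 6: tick 10 -> clock=19. purged={c.com,f.com}
Op 7: tick 10 -> clock=29. purged={e.com}
Op 8: tick 11 -> clock=40.
Op 9: insert b.com -> 10.0.0.2 (expiry=40+5=45). clock=40
lookup c.com: not in cache (expired or never inserted)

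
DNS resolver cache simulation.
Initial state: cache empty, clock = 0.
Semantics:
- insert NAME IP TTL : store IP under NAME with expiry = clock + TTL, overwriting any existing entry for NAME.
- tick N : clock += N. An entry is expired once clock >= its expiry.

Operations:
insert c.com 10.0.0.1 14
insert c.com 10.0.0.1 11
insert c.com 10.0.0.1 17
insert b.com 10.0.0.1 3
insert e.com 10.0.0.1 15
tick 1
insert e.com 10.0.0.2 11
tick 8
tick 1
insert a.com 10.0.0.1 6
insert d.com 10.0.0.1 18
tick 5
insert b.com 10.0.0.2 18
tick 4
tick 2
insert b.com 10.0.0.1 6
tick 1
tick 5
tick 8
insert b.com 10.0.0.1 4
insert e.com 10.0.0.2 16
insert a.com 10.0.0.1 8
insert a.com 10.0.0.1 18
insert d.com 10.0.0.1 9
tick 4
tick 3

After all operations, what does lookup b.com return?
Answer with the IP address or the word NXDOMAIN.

Answer: NXDOMAIN

Derivation:
Op 1: insert c.com -> 10.0.0.1 (expiry=0+14=14). clock=0
Op 2: insert c.com -> 10.0.0.1 (expiry=0+11=11). clock=0
Op 3: insert c.com -> 10.0.0.1 (expiry=0+17=17). clock=0
Op 4: insert b.com -> 10.0.0.1 (expiry=0+3=3). clock=0
Op 5: insert e.com -> 10.0.0.1 (expiry=0+15=15). clock=0
Op 6: tick 1 -> clock=1.
Op 7: insert e.com -> 10.0.0.2 (expiry=1+11=12). clock=1
Op 8: tick 8 -> clock=9. purged={b.com}
Op 9: tick 1 -> clock=10.
Op 10: insert a.com -> 10.0.0.1 (expiry=10+6=16). clock=10
Op 11: insert d.com -> 10.0.0.1 (expiry=10+18=28). clock=10
Op 12: tick 5 -> clock=15. purged={e.com}
Op 13: insert b.com -> 10.0.0.2 (expiry=15+18=33). clock=15
Op 14: tick 4 -> clock=19. purged={a.com,c.com}
Op 15: tick 2 -> clock=21.
Op 16: insert b.com -> 10.0.0.1 (expiry=21+6=27). clock=21
Op 17: tick 1 -> clock=22.
Op 18: tick 5 -> clock=27. purged={b.com}
Op 19: tick 8 -> clock=35. purged={d.com}
Op 20: insert b.com -> 10.0.0.1 (expiry=35+4=39). clock=35
Op 21: insert e.com -> 10.0.0.2 (expiry=35+16=51). clock=35
Op 22: insert a.com -> 10.0.0.1 (expiry=35+8=43). clock=35
Op 23: insert a.com -> 10.0.0.1 (expiry=35+18=53). clock=35
Op 24: insert d.com -> 10.0.0.1 (expiry=35+9=44). clock=35
Op 25: tick 4 -> clock=39. purged={b.com}
Op 26: tick 3 -> clock=42.
lookup b.com: not in cache (expired or never inserted)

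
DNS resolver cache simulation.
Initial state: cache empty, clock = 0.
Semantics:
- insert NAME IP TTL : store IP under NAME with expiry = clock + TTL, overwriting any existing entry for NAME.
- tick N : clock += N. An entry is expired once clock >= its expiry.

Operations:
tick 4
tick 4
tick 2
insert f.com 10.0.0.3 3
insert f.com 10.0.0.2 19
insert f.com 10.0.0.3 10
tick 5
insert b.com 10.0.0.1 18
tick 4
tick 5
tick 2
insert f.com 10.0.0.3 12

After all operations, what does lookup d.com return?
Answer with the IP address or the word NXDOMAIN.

Op 1: tick 4 -> clock=4.
Op 2: tick 4 -> clock=8.
Op 3: tick 2 -> clock=10.
Op 4: insert f.com -> 10.0.0.3 (expiry=10+3=13). clock=10
Op 5: insert f.com -> 10.0.0.2 (expiry=10+19=29). clock=10
Op 6: insert f.com -> 10.0.0.3 (expiry=10+10=20). clock=10
Op 7: tick 5 -> clock=15.
Op 8: insert b.com -> 10.0.0.1 (expiry=15+18=33). clock=15
Op 9: tick 4 -> clock=19.
Op 10: tick 5 -> clock=24. purged={f.com}
Op 11: tick 2 -> clock=26.
Op 12: insert f.com -> 10.0.0.3 (expiry=26+12=38). clock=26
lookup d.com: not in cache (expired or never inserted)

Answer: NXDOMAIN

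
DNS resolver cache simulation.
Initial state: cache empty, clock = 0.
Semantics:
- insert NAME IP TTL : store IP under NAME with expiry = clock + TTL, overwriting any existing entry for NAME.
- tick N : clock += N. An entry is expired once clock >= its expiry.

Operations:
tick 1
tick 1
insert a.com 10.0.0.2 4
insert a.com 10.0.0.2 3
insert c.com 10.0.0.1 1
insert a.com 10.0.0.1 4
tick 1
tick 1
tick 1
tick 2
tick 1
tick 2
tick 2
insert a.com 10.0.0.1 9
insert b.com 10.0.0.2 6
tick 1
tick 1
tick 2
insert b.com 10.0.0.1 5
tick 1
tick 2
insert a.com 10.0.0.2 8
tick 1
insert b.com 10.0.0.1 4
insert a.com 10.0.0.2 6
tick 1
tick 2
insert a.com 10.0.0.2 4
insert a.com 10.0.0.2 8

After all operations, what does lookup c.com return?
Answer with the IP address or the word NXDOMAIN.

Answer: NXDOMAIN

Derivation:
Op 1: tick 1 -> clock=1.
Op 2: tick 1 -> clock=2.
Op 3: insert a.com -> 10.0.0.2 (expiry=2+4=6). clock=2
Op 4: insert a.com -> 10.0.0.2 (expiry=2+3=5). clock=2
Op 5: insert c.com -> 10.0.0.1 (expiry=2+1=3). clock=2
Op 6: insert a.com -> 10.0.0.1 (expiry=2+4=6). clock=2
Op 7: tick 1 -> clock=3. purged={c.com}
Op 8: tick 1 -> clock=4.
Op 9: tick 1 -> clock=5.
Op 10: tick 2 -> clock=7. purged={a.com}
Op 11: tick 1 -> clock=8.
Op 12: tick 2 -> clock=10.
Op 13: tick 2 -> clock=12.
Op 14: insert a.com -> 10.0.0.1 (expiry=12+9=21). clock=12
Op 15: insert b.com -> 10.0.0.2 (expiry=12+6=18). clock=12
Op 16: tick 1 -> clock=13.
Op 17: tick 1 -> clock=14.
Op 18: tick 2 -> clock=16.
Op 19: insert b.com -> 10.0.0.1 (expiry=16+5=21). clock=16
Op 20: tick 1 -> clock=17.
Op 21: tick 2 -> clock=19.
Op 22: insert a.com -> 10.0.0.2 (expiry=19+8=27). clock=19
Op 23: tick 1 -> clock=20.
Op 24: insert b.com -> 10.0.0.1 (expiry=20+4=24). clock=20
Op 25: insert a.com -> 10.0.0.2 (expiry=20+6=26). clock=20
Op 26: tick 1 -> clock=21.
Op 27: tick 2 -> clock=23.
Op 28: insert a.com -> 10.0.0.2 (expiry=23+4=27). clock=23
Op 29: insert a.com -> 10.0.0.2 (expiry=23+8=31). clock=23
lookup c.com: not in cache (expired or never inserted)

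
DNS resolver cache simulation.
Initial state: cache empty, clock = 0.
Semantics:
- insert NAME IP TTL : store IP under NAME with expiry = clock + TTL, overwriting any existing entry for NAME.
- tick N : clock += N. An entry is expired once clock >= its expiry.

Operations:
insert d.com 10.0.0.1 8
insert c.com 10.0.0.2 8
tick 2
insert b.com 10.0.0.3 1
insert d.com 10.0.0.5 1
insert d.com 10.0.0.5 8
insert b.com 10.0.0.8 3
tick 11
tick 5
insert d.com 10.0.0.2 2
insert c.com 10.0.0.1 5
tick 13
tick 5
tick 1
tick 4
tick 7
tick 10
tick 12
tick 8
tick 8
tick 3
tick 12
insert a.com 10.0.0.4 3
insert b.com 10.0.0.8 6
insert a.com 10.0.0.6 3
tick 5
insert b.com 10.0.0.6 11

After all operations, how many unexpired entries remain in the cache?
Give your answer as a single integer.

Op 1: insert d.com -> 10.0.0.1 (expiry=0+8=8). clock=0
Op 2: insert c.com -> 10.0.0.2 (expiry=0+8=8). clock=0
Op 3: tick 2 -> clock=2.
Op 4: insert b.com -> 10.0.0.3 (expiry=2+1=3). clock=2
Op 5: insert d.com -> 10.0.0.5 (expiry=2+1=3). clock=2
Op 6: insert d.com -> 10.0.0.5 (expiry=2+8=10). clock=2
Op 7: insert b.com -> 10.0.0.8 (expiry=2+3=5). clock=2
Op 8: tick 11 -> clock=13. purged={b.com,c.com,d.com}
Op 9: tick 5 -> clock=18.
Op 10: insert d.com -> 10.0.0.2 (expiry=18+2=20). clock=18
Op 11: insert c.com -> 10.0.0.1 (expiry=18+5=23). clock=18
Op 12: tick 13 -> clock=31. purged={c.com,d.com}
Op 13: tick 5 -> clock=36.
Op 14: tick 1 -> clock=37.
Op 15: tick 4 -> clock=41.
Op 16: tick 7 -> clock=48.
Op 17: tick 10 -> clock=58.
Op 18: tick 12 -> clock=70.
Op 19: tick 8 -> clock=78.
Op 20: tick 8 -> clock=86.
Op 21: tick 3 -> clock=89.
Op 22: tick 12 -> clock=101.
Op 23: insert a.com -> 10.0.0.4 (expiry=101+3=104). clock=101
Op 24: insert b.com -> 10.0.0.8 (expiry=101+6=107). clock=101
Op 25: insert a.com -> 10.0.0.6 (expiry=101+3=104). clock=101
Op 26: tick 5 -> clock=106. purged={a.com}
Op 27: insert b.com -> 10.0.0.6 (expiry=106+11=117). clock=106
Final cache (unexpired): {b.com} -> size=1

Answer: 1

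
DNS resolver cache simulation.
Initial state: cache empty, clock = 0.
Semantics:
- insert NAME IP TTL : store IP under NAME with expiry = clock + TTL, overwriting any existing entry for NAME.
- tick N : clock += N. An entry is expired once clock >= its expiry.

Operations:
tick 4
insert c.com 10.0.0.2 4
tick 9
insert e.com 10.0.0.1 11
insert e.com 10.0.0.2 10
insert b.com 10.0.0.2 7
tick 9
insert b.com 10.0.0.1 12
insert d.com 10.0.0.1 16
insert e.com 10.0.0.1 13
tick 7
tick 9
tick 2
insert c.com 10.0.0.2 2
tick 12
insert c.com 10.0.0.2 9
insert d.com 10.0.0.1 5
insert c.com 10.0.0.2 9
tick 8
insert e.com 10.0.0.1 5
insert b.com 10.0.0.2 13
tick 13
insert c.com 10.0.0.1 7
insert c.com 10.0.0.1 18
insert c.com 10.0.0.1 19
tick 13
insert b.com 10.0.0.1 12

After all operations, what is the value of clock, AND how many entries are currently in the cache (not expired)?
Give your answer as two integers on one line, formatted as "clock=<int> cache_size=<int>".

Answer: clock=86 cache_size=2

Derivation:
Op 1: tick 4 -> clock=4.
Op 2: insert c.com -> 10.0.0.2 (expiry=4+4=8). clock=4
Op 3: tick 9 -> clock=13. purged={c.com}
Op 4: insert e.com -> 10.0.0.1 (expiry=13+11=24). clock=13
Op 5: insert e.com -> 10.0.0.2 (expiry=13+10=23). clock=13
Op 6: insert b.com -> 10.0.0.2 (expiry=13+7=20). clock=13
Op 7: tick 9 -> clock=22. purged={b.com}
Op 8: insert b.com -> 10.0.0.1 (expiry=22+12=34). clock=22
Op 9: insert d.com -> 10.0.0.1 (expiry=22+16=38). clock=22
Op 10: insert e.com -> 10.0.0.1 (expiry=22+13=35). clock=22
Op 11: tick 7 -> clock=29.
Op 12: tick 9 -> clock=38. purged={b.com,d.com,e.com}
Op 13: tick 2 -> clock=40.
Op 14: insert c.com -> 10.0.0.2 (expiry=40+2=42). clock=40
Op 15: tick 12 -> clock=52. purged={c.com}
Op 16: insert c.com -> 10.0.0.2 (expiry=52+9=61). clock=52
Op 17: insert d.com -> 10.0.0.1 (expiry=52+5=57). clock=52
Op 18: insert c.com -> 10.0.0.2 (expiry=52+9=61). clock=52
Op 19: tick 8 -> clock=60. purged={d.com}
Op 20: insert e.com -> 10.0.0.1 (expiry=60+5=65). clock=60
Op 21: insert b.com -> 10.0.0.2 (expiry=60+13=73). clock=60
Op 22: tick 13 -> clock=73. purged={b.com,c.com,e.com}
Op 23: insert c.com -> 10.0.0.1 (expiry=73+7=80). clock=73
Op 24: insert c.com -> 10.0.0.1 (expiry=73+18=91). clock=73
Op 25: insert c.com -> 10.0.0.1 (expiry=73+19=92). clock=73
Op 26: tick 13 -> clock=86.
Op 27: insert b.com -> 10.0.0.1 (expiry=86+12=98). clock=86
Final clock = 86
Final cache (unexpired): {b.com,c.com} -> size=2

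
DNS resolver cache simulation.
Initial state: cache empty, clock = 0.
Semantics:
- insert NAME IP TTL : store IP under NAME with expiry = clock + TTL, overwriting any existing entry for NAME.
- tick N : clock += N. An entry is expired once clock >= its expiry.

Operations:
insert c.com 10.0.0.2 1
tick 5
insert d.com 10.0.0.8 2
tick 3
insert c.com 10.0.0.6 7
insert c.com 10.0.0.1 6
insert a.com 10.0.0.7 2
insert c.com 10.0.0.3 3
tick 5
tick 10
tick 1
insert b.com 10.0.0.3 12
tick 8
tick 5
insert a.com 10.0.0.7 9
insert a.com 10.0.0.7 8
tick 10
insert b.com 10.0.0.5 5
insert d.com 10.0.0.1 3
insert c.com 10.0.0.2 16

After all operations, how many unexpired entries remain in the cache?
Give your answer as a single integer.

Answer: 3

Derivation:
Op 1: insert c.com -> 10.0.0.2 (expiry=0+1=1). clock=0
Op 2: tick 5 -> clock=5. purged={c.com}
Op 3: insert d.com -> 10.0.0.8 (expiry=5+2=7). clock=5
Op 4: tick 3 -> clock=8. purged={d.com}
Op 5: insert c.com -> 10.0.0.6 (expiry=8+7=15). clock=8
Op 6: insert c.com -> 10.0.0.1 (expiry=8+6=14). clock=8
Op 7: insert a.com -> 10.0.0.7 (expiry=8+2=10). clock=8
Op 8: insert c.com -> 10.0.0.3 (expiry=8+3=11). clock=8
Op 9: tick 5 -> clock=13. purged={a.com,c.com}
Op 10: tick 10 -> clock=23.
Op 11: tick 1 -> clock=24.
Op 12: insert b.com -> 10.0.0.3 (expiry=24+12=36). clock=24
Op 13: tick 8 -> clock=32.
Op 14: tick 5 -> clock=37. purged={b.com}
Op 15: insert a.com -> 10.0.0.7 (expiry=37+9=46). clock=37
Op 16: insert a.com -> 10.0.0.7 (expiry=37+8=45). clock=37
Op 17: tick 10 -> clock=47. purged={a.com}
Op 18: insert b.com -> 10.0.0.5 (expiry=47+5=52). clock=47
Op 19: insert d.com -> 10.0.0.1 (expiry=47+3=50). clock=47
Op 20: insert c.com -> 10.0.0.2 (expiry=47+16=63). clock=47
Final cache (unexpired): {b.com,c.com,d.com} -> size=3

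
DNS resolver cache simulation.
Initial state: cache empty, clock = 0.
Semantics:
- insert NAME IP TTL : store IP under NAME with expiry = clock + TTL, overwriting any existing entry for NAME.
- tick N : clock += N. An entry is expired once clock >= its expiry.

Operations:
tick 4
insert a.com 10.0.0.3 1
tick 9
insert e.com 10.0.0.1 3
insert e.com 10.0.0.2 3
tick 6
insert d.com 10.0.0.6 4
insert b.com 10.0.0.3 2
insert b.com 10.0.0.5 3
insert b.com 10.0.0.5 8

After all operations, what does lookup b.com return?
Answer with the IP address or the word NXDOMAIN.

Op 1: tick 4 -> clock=4.
Op 2: insert a.com -> 10.0.0.3 (expiry=4+1=5). clock=4
Op 3: tick 9 -> clock=13. purged={a.com}
Op 4: insert e.com -> 10.0.0.1 (expiry=13+3=16). clock=13
Op 5: insert e.com -> 10.0.0.2 (expiry=13+3=16). clock=13
Op 6: tick 6 -> clock=19. purged={e.com}
Op 7: insert d.com -> 10.0.0.6 (expiry=19+4=23). clock=19
Op 8: insert b.com -> 10.0.0.3 (expiry=19+2=21). clock=19
Op 9: insert b.com -> 10.0.0.5 (expiry=19+3=22). clock=19
Op 10: insert b.com -> 10.0.0.5 (expiry=19+8=27). clock=19
lookup b.com: present, ip=10.0.0.5 expiry=27 > clock=19

Answer: 10.0.0.5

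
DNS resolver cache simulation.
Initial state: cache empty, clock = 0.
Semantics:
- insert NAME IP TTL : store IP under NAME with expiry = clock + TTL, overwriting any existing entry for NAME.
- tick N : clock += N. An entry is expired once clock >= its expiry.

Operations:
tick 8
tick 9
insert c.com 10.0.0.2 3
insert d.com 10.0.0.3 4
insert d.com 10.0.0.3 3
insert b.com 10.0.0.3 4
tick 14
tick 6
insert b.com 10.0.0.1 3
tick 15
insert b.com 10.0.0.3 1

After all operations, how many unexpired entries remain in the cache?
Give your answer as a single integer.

Answer: 1

Derivation:
Op 1: tick 8 -> clock=8.
Op 2: tick 9 -> clock=17.
Op 3: insert c.com -> 10.0.0.2 (expiry=17+3=20). clock=17
Op 4: insert d.com -> 10.0.0.3 (expiry=17+4=21). clock=17
Op 5: insert d.com -> 10.0.0.3 (expiry=17+3=20). clock=17
Op 6: insert b.com -> 10.0.0.3 (expiry=17+4=21). clock=17
Op 7: tick 14 -> clock=31. purged={b.com,c.com,d.com}
Op 8: tick 6 -> clock=37.
Op 9: insert b.com -> 10.0.0.1 (expiry=37+3=40). clock=37
Op 10: tick 15 -> clock=52. purged={b.com}
Op 11: insert b.com -> 10.0.0.3 (expiry=52+1=53). clock=52
Final cache (unexpired): {b.com} -> size=1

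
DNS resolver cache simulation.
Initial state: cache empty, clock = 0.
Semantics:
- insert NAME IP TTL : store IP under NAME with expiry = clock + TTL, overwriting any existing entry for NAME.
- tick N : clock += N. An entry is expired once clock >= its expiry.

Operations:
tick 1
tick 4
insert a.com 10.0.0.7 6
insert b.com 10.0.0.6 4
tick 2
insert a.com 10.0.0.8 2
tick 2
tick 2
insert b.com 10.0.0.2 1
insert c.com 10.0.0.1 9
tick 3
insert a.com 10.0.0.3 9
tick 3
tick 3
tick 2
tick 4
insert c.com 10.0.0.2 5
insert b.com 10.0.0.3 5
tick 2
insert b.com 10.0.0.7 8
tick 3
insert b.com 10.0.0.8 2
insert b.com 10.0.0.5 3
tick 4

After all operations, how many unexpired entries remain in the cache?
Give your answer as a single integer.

Answer: 0

Derivation:
Op 1: tick 1 -> clock=1.
Op 2: tick 4 -> clock=5.
Op 3: insert a.com -> 10.0.0.7 (expiry=5+6=11). clock=5
Op 4: insert b.com -> 10.0.0.6 (expiry=5+4=9). clock=5
Op 5: tick 2 -> clock=7.
Op 6: insert a.com -> 10.0.0.8 (expiry=7+2=9). clock=7
Op 7: tick 2 -> clock=9. purged={a.com,b.com}
Op 8: tick 2 -> clock=11.
Op 9: insert b.com -> 10.0.0.2 (expiry=11+1=12). clock=11
Op 10: insert c.com -> 10.0.0.1 (expiry=11+9=20). clock=11
Op 11: tick 3 -> clock=14. purged={b.com}
Op 12: insert a.com -> 10.0.0.3 (expiry=14+9=23). clock=14
Op 13: tick 3 -> clock=17.
Op 14: tick 3 -> clock=20. purged={c.com}
Op 15: tick 2 -> clock=22.
Op 16: tick 4 -> clock=26. purged={a.com}
Op 17: insert c.com -> 10.0.0.2 (expiry=26+5=31). clock=26
Op 18: insert b.com -> 10.0.0.3 (expiry=26+5=31). clock=26
Op 19: tick 2 -> clock=28.
Op 20: insert b.com -> 10.0.0.7 (expiry=28+8=36). clock=28
Op 21: tick 3 -> clock=31. purged={c.com}
Op 22: insert b.com -> 10.0.0.8 (expiry=31+2=33). clock=31
Op 23: insert b.com -> 10.0.0.5 (expiry=31+3=34). clock=31
Op 24: tick 4 -> clock=35. purged={b.com}
Final cache (unexpired): {} -> size=0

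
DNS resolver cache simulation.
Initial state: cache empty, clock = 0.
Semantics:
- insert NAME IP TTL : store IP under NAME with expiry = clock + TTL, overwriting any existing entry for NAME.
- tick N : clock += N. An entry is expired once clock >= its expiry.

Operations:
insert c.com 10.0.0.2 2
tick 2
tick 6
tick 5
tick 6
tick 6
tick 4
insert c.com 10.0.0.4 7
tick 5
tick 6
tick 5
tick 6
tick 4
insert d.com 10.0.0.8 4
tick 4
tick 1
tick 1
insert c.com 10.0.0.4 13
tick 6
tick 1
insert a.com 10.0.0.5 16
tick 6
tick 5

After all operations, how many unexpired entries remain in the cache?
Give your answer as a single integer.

Answer: 1

Derivation:
Op 1: insert c.com -> 10.0.0.2 (expiry=0+2=2). clock=0
Op 2: tick 2 -> clock=2. purged={c.com}
Op 3: tick 6 -> clock=8.
Op 4: tick 5 -> clock=13.
Op 5: tick 6 -> clock=19.
Op 6: tick 6 -> clock=25.
Op 7: tick 4 -> clock=29.
Op 8: insert c.com -> 10.0.0.4 (expiry=29+7=36). clock=29
Op 9: tick 5 -> clock=34.
Op 10: tick 6 -> clock=40. purged={c.com}
Op 11: tick 5 -> clock=45.
Op 12: tick 6 -> clock=51.
Op 13: tick 4 -> clock=55.
Op 14: insert d.com -> 10.0.0.8 (expiry=55+4=59). clock=55
Op 15: tick 4 -> clock=59. purged={d.com}
Op 16: tick 1 -> clock=60.
Op 17: tick 1 -> clock=61.
Op 18: insert c.com -> 10.0.0.4 (expiry=61+13=74). clock=61
Op 19: tick 6 -> clock=67.
Op 20: tick 1 -> clock=68.
Op 21: insert a.com -> 10.0.0.5 (expiry=68+16=84). clock=68
Op 22: tick 6 -> clock=74. purged={c.com}
Op 23: tick 5 -> clock=79.
Final cache (unexpired): {a.com} -> size=1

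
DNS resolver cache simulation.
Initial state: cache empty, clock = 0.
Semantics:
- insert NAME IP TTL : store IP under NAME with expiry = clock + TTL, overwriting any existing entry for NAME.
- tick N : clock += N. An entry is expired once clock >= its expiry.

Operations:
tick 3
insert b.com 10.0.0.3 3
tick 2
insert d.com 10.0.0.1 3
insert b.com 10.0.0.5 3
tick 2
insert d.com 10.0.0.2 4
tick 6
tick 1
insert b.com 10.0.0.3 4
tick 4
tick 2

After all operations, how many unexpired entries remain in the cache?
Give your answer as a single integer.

Op 1: tick 3 -> clock=3.
Op 2: insert b.com -> 10.0.0.3 (expiry=3+3=6). clock=3
Op 3: tick 2 -> clock=5.
Op 4: insert d.com -> 10.0.0.1 (expiry=5+3=8). clock=5
Op 5: insert b.com -> 10.0.0.5 (expiry=5+3=8). clock=5
Op 6: tick 2 -> clock=7.
Op 7: insert d.com -> 10.0.0.2 (expiry=7+4=11). clock=7
Op 8: tick 6 -> clock=13. purged={b.com,d.com}
Op 9: tick 1 -> clock=14.
Op 10: insert b.com -> 10.0.0.3 (expiry=14+4=18). clock=14
Op 11: tick 4 -> clock=18. purged={b.com}
Op 12: tick 2 -> clock=20.
Final cache (unexpired): {} -> size=0

Answer: 0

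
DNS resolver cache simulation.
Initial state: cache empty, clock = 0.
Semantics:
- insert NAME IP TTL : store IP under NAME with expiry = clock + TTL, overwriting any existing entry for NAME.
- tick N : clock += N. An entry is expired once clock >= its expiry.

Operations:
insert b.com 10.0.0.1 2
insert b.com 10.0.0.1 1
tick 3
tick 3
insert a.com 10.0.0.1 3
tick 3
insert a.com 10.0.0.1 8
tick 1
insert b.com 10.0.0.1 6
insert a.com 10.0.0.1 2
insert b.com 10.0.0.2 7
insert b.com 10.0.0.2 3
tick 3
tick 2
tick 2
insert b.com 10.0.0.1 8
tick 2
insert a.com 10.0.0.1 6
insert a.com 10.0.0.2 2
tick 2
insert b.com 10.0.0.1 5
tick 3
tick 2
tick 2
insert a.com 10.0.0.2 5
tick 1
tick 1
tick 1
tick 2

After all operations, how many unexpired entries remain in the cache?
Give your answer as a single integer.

Op 1: insert b.com -> 10.0.0.1 (expiry=0+2=2). clock=0
Op 2: insert b.com -> 10.0.0.1 (expiry=0+1=1). clock=0
Op 3: tick 3 -> clock=3. purged={b.com}
Op 4: tick 3 -> clock=6.
Op 5: insert a.com -> 10.0.0.1 (expiry=6+3=9). clock=6
Op 6: tick 3 -> clock=9. purged={a.com}
Op 7: insert a.com -> 10.0.0.1 (expiry=9+8=17). clock=9
Op 8: tick 1 -> clock=10.
Op 9: insert b.com -> 10.0.0.1 (expiry=10+6=16). clock=10
Op 10: insert a.com -> 10.0.0.1 (expiry=10+2=12). clock=10
Op 11: insert b.com -> 10.0.0.2 (expiry=10+7=17). clock=10
Op 12: insert b.com -> 10.0.0.2 (expiry=10+3=13). clock=10
Op 13: tick 3 -> clock=13. purged={a.com,b.com}
Op 14: tick 2 -> clock=15.
Op 15: tick 2 -> clock=17.
Op 16: insert b.com -> 10.0.0.1 (expiry=17+8=25). clock=17
Op 17: tick 2 -> clock=19.
Op 18: insert a.com -> 10.0.0.1 (expiry=19+6=25). clock=19
Op 19: insert a.com -> 10.0.0.2 (expiry=19+2=21). clock=19
Op 20: tick 2 -> clock=21. purged={a.com}
Op 21: insert b.com -> 10.0.0.1 (expiry=21+5=26). clock=21
Op 22: tick 3 -> clock=24.
Op 23: tick 2 -> clock=26. purged={b.com}
Op 24: tick 2 -> clock=28.
Op 25: insert a.com -> 10.0.0.2 (expiry=28+5=33). clock=28
Op 26: tick 1 -> clock=29.
Op 27: tick 1 -> clock=30.
Op 28: tick 1 -> clock=31.
Op 29: tick 2 -> clock=33. purged={a.com}
Final cache (unexpired): {} -> size=0

Answer: 0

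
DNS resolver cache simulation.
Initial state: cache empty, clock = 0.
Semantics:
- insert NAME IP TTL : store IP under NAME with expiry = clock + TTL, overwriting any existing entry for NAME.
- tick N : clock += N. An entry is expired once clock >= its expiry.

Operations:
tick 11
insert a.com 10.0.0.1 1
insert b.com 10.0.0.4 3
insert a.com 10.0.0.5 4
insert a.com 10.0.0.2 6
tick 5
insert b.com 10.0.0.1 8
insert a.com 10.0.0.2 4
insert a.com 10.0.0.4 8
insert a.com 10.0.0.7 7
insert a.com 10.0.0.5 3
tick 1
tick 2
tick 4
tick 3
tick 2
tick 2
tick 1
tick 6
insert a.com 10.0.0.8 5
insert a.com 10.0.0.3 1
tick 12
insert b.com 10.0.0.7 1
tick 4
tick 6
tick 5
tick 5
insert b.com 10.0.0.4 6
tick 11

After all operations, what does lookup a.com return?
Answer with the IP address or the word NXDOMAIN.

Op 1: tick 11 -> clock=11.
Op 2: insert a.com -> 10.0.0.1 (expiry=11+1=12). clock=11
Op 3: insert b.com -> 10.0.0.4 (expiry=11+3=14). clock=11
Op 4: insert a.com -> 10.0.0.5 (expiry=11+4=15). clock=11
Op 5: insert a.com -> 10.0.0.2 (expiry=11+6=17). clock=11
Op 6: tick 5 -> clock=16. purged={b.com}
Op 7: insert b.com -> 10.0.0.1 (expiry=16+8=24). clock=16
Op 8: insert a.com -> 10.0.0.2 (expiry=16+4=20). clock=16
Op 9: insert a.com -> 10.0.0.4 (expiry=16+8=24). clock=16
Op 10: insert a.com -> 10.0.0.7 (expiry=16+7=23). clock=16
Op 11: insert a.com -> 10.0.0.5 (expiry=16+3=19). clock=16
Op 12: tick 1 -> clock=17.
Op 13: tick 2 -> clock=19. purged={a.com}
Op 14: tick 4 -> clock=23.
Op 15: tick 3 -> clock=26. purged={b.com}
Op 16: tick 2 -> clock=28.
Op 17: tick 2 -> clock=30.
Op 18: tick 1 -> clock=31.
Op 19: tick 6 -> clock=37.
Op 20: insert a.com -> 10.0.0.8 (expiry=37+5=42). clock=37
Op 21: insert a.com -> 10.0.0.3 (expiry=37+1=38). clock=37
Op 22: tick 12 -> clock=49. purged={a.com}
Op 23: insert b.com -> 10.0.0.7 (expiry=49+1=50). clock=49
Op 24: tick 4 -> clock=53. purged={b.com}
Op 25: tick 6 -> clock=59.
Op 26: tick 5 -> clock=64.
Op 27: tick 5 -> clock=69.
Op 28: insert b.com -> 10.0.0.4 (expiry=69+6=75). clock=69
Op 29: tick 11 -> clock=80. purged={b.com}
lookup a.com: not in cache (expired or never inserted)

Answer: NXDOMAIN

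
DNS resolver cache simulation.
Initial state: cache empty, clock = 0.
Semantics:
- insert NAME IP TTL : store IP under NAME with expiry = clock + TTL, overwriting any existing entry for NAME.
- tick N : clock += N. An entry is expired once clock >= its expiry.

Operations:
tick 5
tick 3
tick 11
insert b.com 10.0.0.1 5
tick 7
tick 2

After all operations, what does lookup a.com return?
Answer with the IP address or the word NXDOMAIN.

Answer: NXDOMAIN

Derivation:
Op 1: tick 5 -> clock=5.
Op 2: tick 3 -> clock=8.
Op 3: tick 11 -> clock=19.
Op 4: insert b.com -> 10.0.0.1 (expiry=19+5=24). clock=19
Op 5: tick 7 -> clock=26. purged={b.com}
Op 6: tick 2 -> clock=28.
lookup a.com: not in cache (expired or never inserted)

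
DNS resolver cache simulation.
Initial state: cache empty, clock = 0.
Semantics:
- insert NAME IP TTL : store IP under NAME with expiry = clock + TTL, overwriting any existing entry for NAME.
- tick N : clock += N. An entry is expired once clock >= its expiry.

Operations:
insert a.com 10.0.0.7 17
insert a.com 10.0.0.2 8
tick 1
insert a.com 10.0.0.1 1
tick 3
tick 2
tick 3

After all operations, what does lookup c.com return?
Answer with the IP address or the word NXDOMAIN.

Answer: NXDOMAIN

Derivation:
Op 1: insert a.com -> 10.0.0.7 (expiry=0+17=17). clock=0
Op 2: insert a.com -> 10.0.0.2 (expiry=0+8=8). clock=0
Op 3: tick 1 -> clock=1.
Op 4: insert a.com -> 10.0.0.1 (expiry=1+1=2). clock=1
Op 5: tick 3 -> clock=4. purged={a.com}
Op 6: tick 2 -> clock=6.
Op 7: tick 3 -> clock=9.
lookup c.com: not in cache (expired or never inserted)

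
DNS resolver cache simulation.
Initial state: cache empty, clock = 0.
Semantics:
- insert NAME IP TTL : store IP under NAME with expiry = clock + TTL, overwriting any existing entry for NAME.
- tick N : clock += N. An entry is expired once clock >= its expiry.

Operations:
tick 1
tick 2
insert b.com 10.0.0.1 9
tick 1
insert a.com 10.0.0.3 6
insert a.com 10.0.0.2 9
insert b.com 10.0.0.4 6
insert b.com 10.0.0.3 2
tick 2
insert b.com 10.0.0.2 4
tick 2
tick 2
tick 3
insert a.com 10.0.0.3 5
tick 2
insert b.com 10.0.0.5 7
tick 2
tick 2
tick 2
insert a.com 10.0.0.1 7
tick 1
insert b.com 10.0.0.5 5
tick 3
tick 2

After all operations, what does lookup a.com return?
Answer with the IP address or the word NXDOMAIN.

Op 1: tick 1 -> clock=1.
Op 2: tick 2 -> clock=3.
Op 3: insert b.com -> 10.0.0.1 (expiry=3+9=12). clock=3
Op 4: tick 1 -> clock=4.
Op 5: insert a.com -> 10.0.0.3 (expiry=4+6=10). clock=4
Op 6: insert a.com -> 10.0.0.2 (expiry=4+9=13). clock=4
Op 7: insert b.com -> 10.0.0.4 (expiry=4+6=10). clock=4
Op 8: insert b.com -> 10.0.0.3 (expiry=4+2=6). clock=4
Op 9: tick 2 -> clock=6. purged={b.com}
Op 10: insert b.com -> 10.0.0.2 (expiry=6+4=10). clock=6
Op 11: tick 2 -> clock=8.
Op 12: tick 2 -> clock=10. purged={b.com}
Op 13: tick 3 -> clock=13. purged={a.com}
Op 14: insert a.com -> 10.0.0.3 (expiry=13+5=18). clock=13
Op 15: tick 2 -> clock=15.
Op 16: insert b.com -> 10.0.0.5 (expiry=15+7=22). clock=15
Op 17: tick 2 -> clock=17.
Op 18: tick 2 -> clock=19. purged={a.com}
Op 19: tick 2 -> clock=21.
Op 20: insert a.com -> 10.0.0.1 (expiry=21+7=28). clock=21
Op 21: tick 1 -> clock=22. purged={b.com}
Op 22: insert b.com -> 10.0.0.5 (expiry=22+5=27). clock=22
Op 23: tick 3 -> clock=25.
Op 24: tick 2 -> clock=27. purged={b.com}
lookup a.com: present, ip=10.0.0.1 expiry=28 > clock=27

Answer: 10.0.0.1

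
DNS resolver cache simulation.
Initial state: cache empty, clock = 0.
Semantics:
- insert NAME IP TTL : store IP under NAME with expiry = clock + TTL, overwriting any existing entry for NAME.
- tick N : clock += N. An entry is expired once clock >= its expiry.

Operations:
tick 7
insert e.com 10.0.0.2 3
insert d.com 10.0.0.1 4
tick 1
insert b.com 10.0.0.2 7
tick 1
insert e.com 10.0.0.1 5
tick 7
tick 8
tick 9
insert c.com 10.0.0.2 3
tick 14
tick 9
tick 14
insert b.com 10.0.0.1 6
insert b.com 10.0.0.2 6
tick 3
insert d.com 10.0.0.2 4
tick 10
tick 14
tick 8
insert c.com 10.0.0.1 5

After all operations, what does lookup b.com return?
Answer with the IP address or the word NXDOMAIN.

Answer: NXDOMAIN

Derivation:
Op 1: tick 7 -> clock=7.
Op 2: insert e.com -> 10.0.0.2 (expiry=7+3=10). clock=7
Op 3: insert d.com -> 10.0.0.1 (expiry=7+4=11). clock=7
Op 4: tick 1 -> clock=8.
Op 5: insert b.com -> 10.0.0.2 (expiry=8+7=15). clock=8
Op 6: tick 1 -> clock=9.
Op 7: insert e.com -> 10.0.0.1 (expiry=9+5=14). clock=9
Op 8: tick 7 -> clock=16. purged={b.com,d.com,e.com}
Op 9: tick 8 -> clock=24.
Op 10: tick 9 -> clock=33.
Op 11: insert c.com -> 10.0.0.2 (expiry=33+3=36). clock=33
Op 12: tick 14 -> clock=47. purged={c.com}
Op 13: tick 9 -> clock=56.
Op 14: tick 14 -> clock=70.
Op 15: insert b.com -> 10.0.0.1 (expiry=70+6=76). clock=70
Op 16: insert b.com -> 10.0.0.2 (expiry=70+6=76). clock=70
Op 17: tick 3 -> clock=73.
Op 18: insert d.com -> 10.0.0.2 (expiry=73+4=77). clock=73
Op 19: tick 10 -> clock=83. purged={b.com,d.com}
Op 20: tick 14 -> clock=97.
Op 21: tick 8 -> clock=105.
Op 22: insert c.com -> 10.0.0.1 (expiry=105+5=110). clock=105
lookup b.com: not in cache (expired or never inserted)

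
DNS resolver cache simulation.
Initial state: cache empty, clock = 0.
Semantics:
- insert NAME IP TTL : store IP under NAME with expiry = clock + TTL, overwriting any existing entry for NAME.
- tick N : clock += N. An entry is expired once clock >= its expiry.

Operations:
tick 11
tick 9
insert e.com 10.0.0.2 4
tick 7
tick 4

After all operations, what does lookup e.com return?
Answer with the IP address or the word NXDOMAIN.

Op 1: tick 11 -> clock=11.
Op 2: tick 9 -> clock=20.
Op 3: insert e.com -> 10.0.0.2 (expiry=20+4=24). clock=20
Op 4: tick 7 -> clock=27. purged={e.com}
Op 5: tick 4 -> clock=31.
lookup e.com: not in cache (expired or never inserted)

Answer: NXDOMAIN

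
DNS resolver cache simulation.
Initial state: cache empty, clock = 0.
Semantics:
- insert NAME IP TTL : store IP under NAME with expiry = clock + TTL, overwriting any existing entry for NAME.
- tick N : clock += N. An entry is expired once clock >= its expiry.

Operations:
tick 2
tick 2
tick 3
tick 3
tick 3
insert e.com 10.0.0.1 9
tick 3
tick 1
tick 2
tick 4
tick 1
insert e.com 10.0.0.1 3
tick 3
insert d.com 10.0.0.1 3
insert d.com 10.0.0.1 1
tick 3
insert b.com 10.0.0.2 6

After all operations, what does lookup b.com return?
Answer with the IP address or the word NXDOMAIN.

Op 1: tick 2 -> clock=2.
Op 2: tick 2 -> clock=4.
Op 3: tick 3 -> clock=7.
Op 4: tick 3 -> clock=10.
Op 5: tick 3 -> clock=13.
Op 6: insert e.com -> 10.0.0.1 (expiry=13+9=22). clock=13
Op 7: tick 3 -> clock=16.
Op 8: tick 1 -> clock=17.
Op 9: tick 2 -> clock=19.
Op 10: tick 4 -> clock=23. purged={e.com}
Op 11: tick 1 -> clock=24.
Op 12: insert e.com -> 10.0.0.1 (expiry=24+3=27). clock=24
Op 13: tick 3 -> clock=27. purged={e.com}
Op 14: insert d.com -> 10.0.0.1 (expiry=27+3=30). clock=27
Op 15: insert d.com -> 10.0.0.1 (expiry=27+1=28). clock=27
Op 16: tick 3 -> clock=30. purged={d.com}
Op 17: insert b.com -> 10.0.0.2 (expiry=30+6=36). clock=30
lookup b.com: present, ip=10.0.0.2 expiry=36 > clock=30

Answer: 10.0.0.2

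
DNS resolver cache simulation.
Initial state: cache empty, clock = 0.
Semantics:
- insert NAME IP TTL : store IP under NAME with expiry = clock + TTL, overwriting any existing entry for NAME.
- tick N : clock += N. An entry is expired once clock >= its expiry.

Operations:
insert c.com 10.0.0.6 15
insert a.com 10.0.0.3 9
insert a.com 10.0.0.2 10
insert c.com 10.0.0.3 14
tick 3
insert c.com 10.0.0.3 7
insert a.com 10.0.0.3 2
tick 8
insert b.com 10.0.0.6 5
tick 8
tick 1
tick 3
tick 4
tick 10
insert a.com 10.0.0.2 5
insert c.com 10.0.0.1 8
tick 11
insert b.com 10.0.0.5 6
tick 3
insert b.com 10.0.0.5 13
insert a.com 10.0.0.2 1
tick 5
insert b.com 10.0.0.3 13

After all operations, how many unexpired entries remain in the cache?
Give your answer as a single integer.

Op 1: insert c.com -> 10.0.0.6 (expiry=0+15=15). clock=0
Op 2: insert a.com -> 10.0.0.3 (expiry=0+9=9). clock=0
Op 3: insert a.com -> 10.0.0.2 (expiry=0+10=10). clock=0
Op 4: insert c.com -> 10.0.0.3 (expiry=0+14=14). clock=0
Op 5: tick 3 -> clock=3.
Op 6: insert c.com -> 10.0.0.3 (expiry=3+7=10). clock=3
Op 7: insert a.com -> 10.0.0.3 (expiry=3+2=5). clock=3
Op 8: tick 8 -> clock=11. purged={a.com,c.com}
Op 9: insert b.com -> 10.0.0.6 (expiry=11+5=16). clock=11
Op 10: tick 8 -> clock=19. purged={b.com}
Op 11: tick 1 -> clock=20.
Op 12: tick 3 -> clock=23.
Op 13: tick 4 -> clock=27.
Op 14: tick 10 -> clock=37.
Op 15: insert a.com -> 10.0.0.2 (expiry=37+5=42). clock=37
Op 16: insert c.com -> 10.0.0.1 (expiry=37+8=45). clock=37
Op 17: tick 11 -> clock=48. purged={a.com,c.com}
Op 18: insert b.com -> 10.0.0.5 (expiry=48+6=54). clock=48
Op 19: tick 3 -> clock=51.
Op 20: insert b.com -> 10.0.0.5 (expiry=51+13=64). clock=51
Op 21: insert a.com -> 10.0.0.2 (expiry=51+1=52). clock=51
Op 22: tick 5 -> clock=56. purged={a.com}
Op 23: insert b.com -> 10.0.0.3 (expiry=56+13=69). clock=56
Final cache (unexpired): {b.com} -> size=1

Answer: 1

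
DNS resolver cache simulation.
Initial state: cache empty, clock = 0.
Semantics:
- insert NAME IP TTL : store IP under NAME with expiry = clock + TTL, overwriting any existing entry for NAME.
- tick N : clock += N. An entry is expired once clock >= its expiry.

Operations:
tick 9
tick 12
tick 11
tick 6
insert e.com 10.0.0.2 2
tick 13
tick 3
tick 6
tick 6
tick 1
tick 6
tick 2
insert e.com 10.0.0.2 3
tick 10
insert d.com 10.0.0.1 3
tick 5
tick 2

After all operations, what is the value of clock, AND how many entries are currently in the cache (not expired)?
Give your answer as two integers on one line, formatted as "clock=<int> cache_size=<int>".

Op 1: tick 9 -> clock=9.
Op 2: tick 12 -> clock=21.
Op 3: tick 11 -> clock=32.
Op 4: tick 6 -> clock=38.
Op 5: insert e.com -> 10.0.0.2 (expiry=38+2=40). clock=38
Op 6: tick 13 -> clock=51. purged={e.com}
Op 7: tick 3 -> clock=54.
Op 8: tick 6 -> clock=60.
Op 9: tick 6 -> clock=66.
Op 10: tick 1 -> clock=67.
Op 11: tick 6 -> clock=73.
Op 12: tick 2 -> clock=75.
Op 13: insert e.com -> 10.0.0.2 (expiry=75+3=78). clock=75
Op 14: tick 10 -> clock=85. purged={e.com}
Op 15: insert d.com -> 10.0.0.1 (expiry=85+3=88). clock=85
Op 16: tick 5 -> clock=90. purged={d.com}
Op 17: tick 2 -> clock=92.
Final clock = 92
Final cache (unexpired): {} -> size=0

Answer: clock=92 cache_size=0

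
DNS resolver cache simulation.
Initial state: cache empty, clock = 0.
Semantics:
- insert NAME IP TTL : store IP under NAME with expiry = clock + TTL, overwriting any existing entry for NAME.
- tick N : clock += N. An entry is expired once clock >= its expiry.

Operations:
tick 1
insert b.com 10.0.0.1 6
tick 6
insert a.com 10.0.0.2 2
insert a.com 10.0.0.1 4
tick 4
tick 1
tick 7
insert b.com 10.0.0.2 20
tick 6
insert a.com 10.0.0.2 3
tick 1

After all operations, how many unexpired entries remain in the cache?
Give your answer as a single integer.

Op 1: tick 1 -> clock=1.
Op 2: insert b.com -> 10.0.0.1 (expiry=1+6=7). clock=1
Op 3: tick 6 -> clock=7. purged={b.com}
Op 4: insert a.com -> 10.0.0.2 (expiry=7+2=9). clock=7
Op 5: insert a.com -> 10.0.0.1 (expiry=7+4=11). clock=7
Op 6: tick 4 -> clock=11. purged={a.com}
Op 7: tick 1 -> clock=12.
Op 8: tick 7 -> clock=19.
Op 9: insert b.com -> 10.0.0.2 (expiry=19+20=39). clock=19
Op 10: tick 6 -> clock=25.
Op 11: insert a.com -> 10.0.0.2 (expiry=25+3=28). clock=25
Op 12: tick 1 -> clock=26.
Final cache (unexpired): {a.com,b.com} -> size=2

Answer: 2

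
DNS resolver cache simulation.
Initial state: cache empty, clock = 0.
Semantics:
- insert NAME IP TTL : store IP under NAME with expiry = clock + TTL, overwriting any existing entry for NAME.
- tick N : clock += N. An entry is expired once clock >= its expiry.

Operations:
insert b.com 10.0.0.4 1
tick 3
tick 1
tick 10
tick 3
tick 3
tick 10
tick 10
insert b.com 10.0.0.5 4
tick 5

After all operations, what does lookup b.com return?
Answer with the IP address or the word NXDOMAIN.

Op 1: insert b.com -> 10.0.0.4 (expiry=0+1=1). clock=0
Op 2: tick 3 -> clock=3. purged={b.com}
Op 3: tick 1 -> clock=4.
Op 4: tick 10 -> clock=14.
Op 5: tick 3 -> clock=17.
Op 6: tick 3 -> clock=20.
Op 7: tick 10 -> clock=30.
Op 8: tick 10 -> clock=40.
Op 9: insert b.com -> 10.0.0.5 (expiry=40+4=44). clock=40
Op 10: tick 5 -> clock=45. purged={b.com}
lookup b.com: not in cache (expired or never inserted)

Answer: NXDOMAIN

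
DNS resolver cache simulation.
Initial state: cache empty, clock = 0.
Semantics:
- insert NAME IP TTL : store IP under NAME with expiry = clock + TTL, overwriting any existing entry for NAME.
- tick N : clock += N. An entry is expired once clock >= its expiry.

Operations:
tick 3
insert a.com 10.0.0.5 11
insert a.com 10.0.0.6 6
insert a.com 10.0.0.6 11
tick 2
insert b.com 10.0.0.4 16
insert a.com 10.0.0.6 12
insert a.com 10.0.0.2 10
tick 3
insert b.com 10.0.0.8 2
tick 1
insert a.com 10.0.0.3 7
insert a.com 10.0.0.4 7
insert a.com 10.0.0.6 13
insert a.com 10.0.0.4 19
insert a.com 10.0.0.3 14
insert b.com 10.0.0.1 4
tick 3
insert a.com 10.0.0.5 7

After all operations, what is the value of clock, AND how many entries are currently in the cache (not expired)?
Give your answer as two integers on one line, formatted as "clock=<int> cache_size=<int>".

Answer: clock=12 cache_size=2

Derivation:
Op 1: tick 3 -> clock=3.
Op 2: insert a.com -> 10.0.0.5 (expiry=3+11=14). clock=3
Op 3: insert a.com -> 10.0.0.6 (expiry=3+6=9). clock=3
Op 4: insert a.com -> 10.0.0.6 (expiry=3+11=14). clock=3
Op 5: tick 2 -> clock=5.
Op 6: insert b.com -> 10.0.0.4 (expiry=5+16=21). clock=5
Op 7: insert a.com -> 10.0.0.6 (expiry=5+12=17). clock=5
Op 8: insert a.com -> 10.0.0.2 (expiry=5+10=15). clock=5
Op 9: tick 3 -> clock=8.
Op 10: insert b.com -> 10.0.0.8 (expiry=8+2=10). clock=8
Op 11: tick 1 -> clock=9.
Op 12: insert a.com -> 10.0.0.3 (expiry=9+7=16). clock=9
Op 13: insert a.com -> 10.0.0.4 (expiry=9+7=16). clock=9
Op 14: insert a.com -> 10.0.0.6 (expiry=9+13=22). clock=9
Op 15: insert a.com -> 10.0.0.4 (expiry=9+19=28). clock=9
Op 16: insert a.com -> 10.0.0.3 (expiry=9+14=23). clock=9
Op 17: insert b.com -> 10.0.0.1 (expiry=9+4=13). clock=9
Op 18: tick 3 -> clock=12.
Op 19: insert a.com -> 10.0.0.5 (expiry=12+7=19). clock=12
Final clock = 12
Final cache (unexpired): {a.com,b.com} -> size=2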